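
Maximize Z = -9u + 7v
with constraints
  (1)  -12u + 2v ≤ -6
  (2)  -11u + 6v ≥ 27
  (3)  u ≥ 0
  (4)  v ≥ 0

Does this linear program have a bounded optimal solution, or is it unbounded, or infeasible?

unbounded

From the feasible point (9/5, 39/5), moving in the direction (6, 11) keeps every constraint satisfied while Z increases without bound.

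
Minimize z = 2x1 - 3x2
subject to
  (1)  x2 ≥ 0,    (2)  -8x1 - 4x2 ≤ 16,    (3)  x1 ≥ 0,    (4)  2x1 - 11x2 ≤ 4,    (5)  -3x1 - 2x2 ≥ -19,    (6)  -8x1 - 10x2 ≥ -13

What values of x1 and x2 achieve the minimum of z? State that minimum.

x1 = 0, x2 = 13/10, minimum z = -39/10

The binding constraints are x1 = 0 and -8x1 - 10x2 = -13.
Solving simultaneously gives x1 = 0, x2 = 13/10.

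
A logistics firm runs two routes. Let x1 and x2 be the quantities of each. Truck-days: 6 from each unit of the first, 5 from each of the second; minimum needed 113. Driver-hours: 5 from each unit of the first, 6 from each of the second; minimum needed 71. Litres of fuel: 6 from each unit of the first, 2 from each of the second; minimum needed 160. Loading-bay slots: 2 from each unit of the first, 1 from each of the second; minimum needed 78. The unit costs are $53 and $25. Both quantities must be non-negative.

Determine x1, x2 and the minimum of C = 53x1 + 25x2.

Corner points and C = 53x1 + 25x2:
  (0, 80) → C = 2000
  (39, 0) → C = 2067
  (2, 74) → C = 1956
The feasible region is unbounded (it extends along (0, 1), (1, 0)), but C strictly increases along every unbounded feasible direction, so there is no improving ray and the minimum is attained at a vertex.

At the optimal vertex, 6x1 + 2x2 = 160 and 2x1 + x2 = 78.
Solving simultaneously gives x1 = 2, x2 = 74.

x1 = 2, x2 = 74, minimum C = 1956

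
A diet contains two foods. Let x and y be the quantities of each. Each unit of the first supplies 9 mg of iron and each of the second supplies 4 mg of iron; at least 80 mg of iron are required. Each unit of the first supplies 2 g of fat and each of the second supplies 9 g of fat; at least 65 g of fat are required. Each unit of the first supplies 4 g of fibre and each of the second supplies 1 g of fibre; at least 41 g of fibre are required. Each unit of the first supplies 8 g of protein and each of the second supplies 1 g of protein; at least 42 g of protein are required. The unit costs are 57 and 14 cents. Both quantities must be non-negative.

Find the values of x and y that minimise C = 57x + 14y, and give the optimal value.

x = 1/4, y = 40, minimum C = 2297/4

Corner points and C = 57x + 14y:
  (0, 42) → C = 588
  (65/2, 0) → C = 3705/2
  (152/17, 89/17) → C = 9910/17
  (1/4, 40) → C = 2297/4
The feasible region is unbounded (it extends along (0, 1), (1, 0)), but C strictly increases along every unbounded feasible direction, so there is no improving ray and the minimum is attained at a vertex.

At the optimal vertex, 4x + y = 41 and 8x + y = 42.
Solving simultaneously gives x = 1/4, y = 40.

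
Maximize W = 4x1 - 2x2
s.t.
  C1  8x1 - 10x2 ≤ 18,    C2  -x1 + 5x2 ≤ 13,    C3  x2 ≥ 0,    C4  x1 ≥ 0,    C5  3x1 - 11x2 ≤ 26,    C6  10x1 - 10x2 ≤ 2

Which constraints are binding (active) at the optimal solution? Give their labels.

C2 and C6

Extreme points and W = 4x1 - 2x2:
  (0, 13/5) → W = -26/5
  (7/2, 33/10) → W = 37/5
  (0, 0) → W = 0
  (1/5, 0) → W = 4/5

The maximum is at (7/2, 33/10). Substituting into each constraint, equality holds for C2 and C6; the remaining constraints have slack.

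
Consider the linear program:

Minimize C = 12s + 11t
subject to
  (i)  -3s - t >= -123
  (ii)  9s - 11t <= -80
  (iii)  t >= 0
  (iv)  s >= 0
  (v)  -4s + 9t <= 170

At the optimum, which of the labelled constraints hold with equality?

(ii) and (iv)

Corner points and C = 12s + 11t:
  (1273/42, 449/14) → C = 1433/2
  (937/31, 1002/31) → C = 22266/31
  (0, 80/11) → C = 80
  (0, 170/9) → C = 1870/9

The minimum is at (0, 80/11). Substituting into each constraint, equality holds for (ii) and (iv); the remaining constraints have slack.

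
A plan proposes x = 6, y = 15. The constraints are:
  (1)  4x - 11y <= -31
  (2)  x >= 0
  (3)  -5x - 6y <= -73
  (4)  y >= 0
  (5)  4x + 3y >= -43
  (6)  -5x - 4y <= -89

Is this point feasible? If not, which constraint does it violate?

(1): -141 ≤ -31 ✓
(2): 6 ≥ 0 ✓
(3): -120 ≤ -73 ✓
(4): 15 ≥ 0 ✓
(5): 69 ≥ -43 ✓
(6): -90 ≤ -89 ✓

feasible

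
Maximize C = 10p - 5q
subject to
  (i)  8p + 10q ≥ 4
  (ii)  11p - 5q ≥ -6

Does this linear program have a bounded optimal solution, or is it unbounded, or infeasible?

unbounded

From the feasible point (-4/15, 46/75), moving in the direction (10, -8) keeps every constraint satisfied while C increases without bound.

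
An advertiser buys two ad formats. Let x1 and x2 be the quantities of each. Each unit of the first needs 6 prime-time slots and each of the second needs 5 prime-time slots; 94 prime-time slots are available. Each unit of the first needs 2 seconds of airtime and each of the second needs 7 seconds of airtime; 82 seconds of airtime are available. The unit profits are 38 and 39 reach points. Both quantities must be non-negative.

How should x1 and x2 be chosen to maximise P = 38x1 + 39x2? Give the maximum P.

x1 = 31/4, x2 = 19/2, maximum P = 665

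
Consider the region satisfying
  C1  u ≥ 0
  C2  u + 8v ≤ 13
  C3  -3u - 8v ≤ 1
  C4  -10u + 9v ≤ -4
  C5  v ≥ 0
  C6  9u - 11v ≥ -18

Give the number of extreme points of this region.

Pairwise boundary intersections that survive every other constraint:
  (149/89, 126/89)
  (13, 0)
  (2/5, 0)

3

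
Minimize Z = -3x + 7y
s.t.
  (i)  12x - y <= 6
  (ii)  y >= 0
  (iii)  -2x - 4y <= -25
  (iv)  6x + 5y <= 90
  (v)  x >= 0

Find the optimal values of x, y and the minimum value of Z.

Feasible corners and Z = -3x + 7y:
  (49/50, 144/25) → Z = 1869/50
  (20/11, 174/11) → Z = 1158/11
  (0, 25/4) → Z = 175/4
  (0, 18) → Z = 126

The binding constraints are 12x - y = 6 and -2x - 4y = -25.
Solving simultaneously gives x = 49/50, y = 144/25.

x = 49/50, y = 144/25, minimum Z = 1869/50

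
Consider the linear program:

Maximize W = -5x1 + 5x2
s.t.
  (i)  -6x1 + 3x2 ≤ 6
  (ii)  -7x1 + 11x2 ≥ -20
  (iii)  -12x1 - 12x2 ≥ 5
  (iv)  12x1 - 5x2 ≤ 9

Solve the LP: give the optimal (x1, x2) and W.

x1 = -29/36, x2 = 7/18, maximum W = 215/36

Corner points and W = -5x1 + 5x2:
  (-14/5, -18/5) → W = -4
  (-29/36, 7/18) → W = 215/36
  (-1/97, -177/97) → W = -880/97
  (83/204, -14/17) → W = -1255/204

The optimum lies where -6x1 + 3x2 = 6 and -12x1 - 12x2 = 5.
Solving simultaneously gives x1 = -29/36, x2 = 7/18.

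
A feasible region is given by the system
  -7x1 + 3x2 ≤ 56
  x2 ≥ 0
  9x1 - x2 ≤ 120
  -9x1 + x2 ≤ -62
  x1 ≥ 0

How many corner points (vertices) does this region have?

4

Intersecting each pair of boundary lines and keeping only the points that satisfy every inequality leaves:
  (104/5, 336/5)
  (121/10, 469/10)
  (40/3, 0)
  (62/9, 0)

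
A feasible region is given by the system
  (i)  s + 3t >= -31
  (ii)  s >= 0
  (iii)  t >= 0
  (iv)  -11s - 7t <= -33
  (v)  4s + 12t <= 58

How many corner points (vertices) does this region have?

4

Intersecting each pair of boundary lines and keeping only the points that satisfy every inequality leaves:
  (0, 33/7)
  (0, 29/6)
  (3, 0)
  (29/2, 0)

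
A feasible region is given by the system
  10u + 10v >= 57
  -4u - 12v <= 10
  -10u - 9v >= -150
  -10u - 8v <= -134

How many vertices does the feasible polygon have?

3

Of the 6 pairwise boundary intersections, those satisfying every inequality are:
  (45/2, -25/3)
  (211/11, -159/22)
  (3/5, 16)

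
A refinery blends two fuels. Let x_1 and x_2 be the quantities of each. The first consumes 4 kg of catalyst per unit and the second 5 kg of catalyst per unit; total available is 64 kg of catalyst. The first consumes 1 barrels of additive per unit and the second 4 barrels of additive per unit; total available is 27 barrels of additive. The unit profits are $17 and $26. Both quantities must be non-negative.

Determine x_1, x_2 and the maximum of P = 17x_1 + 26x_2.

Extreme points and P = 17x_1 + 26x_2:
  (0, 0) → P = 0
  (0, 27/4) → P = 351/2
  (16, 0) → P = 272
  (11, 4) → P = 291

x_1 = 11, x_2 = 4, maximum P = 291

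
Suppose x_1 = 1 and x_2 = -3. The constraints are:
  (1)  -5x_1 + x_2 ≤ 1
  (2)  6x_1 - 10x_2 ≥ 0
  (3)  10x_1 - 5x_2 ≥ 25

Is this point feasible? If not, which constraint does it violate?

feasible

(1): -8 ≤ 1 ✓
(2): 36 ≥ 0 ✓
(3): 25 ≥ 25 ✓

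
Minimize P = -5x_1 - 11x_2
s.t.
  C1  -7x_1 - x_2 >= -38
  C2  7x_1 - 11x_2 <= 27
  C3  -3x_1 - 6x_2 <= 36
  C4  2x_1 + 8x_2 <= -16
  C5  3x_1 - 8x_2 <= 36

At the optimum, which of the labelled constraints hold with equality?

Corner points and P = -5x_1 - 11x_2:
  (-78/25, -111/25) → P = 1611/25
  (20/39, -83/39) → P = 271/13
  (-16, 2) → P = 58

The minimum is at (20/39, -83/39). Substituting into each constraint, equality holds for C2 and C4; the remaining constraints have slack.

C2 and C4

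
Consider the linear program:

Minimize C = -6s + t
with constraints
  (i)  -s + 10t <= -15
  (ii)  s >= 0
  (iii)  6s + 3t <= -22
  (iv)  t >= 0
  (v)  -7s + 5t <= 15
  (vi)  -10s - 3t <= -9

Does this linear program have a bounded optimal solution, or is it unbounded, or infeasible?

infeasible

The boundaries -s + 10t = -15 and t = 0 meet at (15, 0), but that point violates 6s + 3t ≤ -22. Every candidate vertex is excluded by some other constraint, so the feasible region is empty.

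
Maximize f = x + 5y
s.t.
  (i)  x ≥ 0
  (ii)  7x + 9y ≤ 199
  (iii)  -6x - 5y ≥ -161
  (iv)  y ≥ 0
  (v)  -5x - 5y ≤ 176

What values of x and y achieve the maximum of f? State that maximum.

x = 0, y = 199/9, maximum f = 995/9

Extreme points and f = x + 5y:
  (0, 199/9) → f = 995/9
  (0, 0) → f = 0
  (454/19, 67/19) → f = 789/19
  (161/6, 0) → f = 161/6

The binding constraints are x = 0 and 7x + 9y = 199.
Solving simultaneously gives x = 0, y = 199/9.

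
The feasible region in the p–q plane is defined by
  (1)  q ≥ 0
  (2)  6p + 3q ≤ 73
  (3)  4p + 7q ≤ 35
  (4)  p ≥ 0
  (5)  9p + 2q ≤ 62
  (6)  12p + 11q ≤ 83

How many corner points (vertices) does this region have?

Pairwise boundary intersections that survive every other constraint:
  (0, 0)
  (62/9, 0)
  (0, 5)
  (49/10, 11/5)
  (172/25, 1/25)

5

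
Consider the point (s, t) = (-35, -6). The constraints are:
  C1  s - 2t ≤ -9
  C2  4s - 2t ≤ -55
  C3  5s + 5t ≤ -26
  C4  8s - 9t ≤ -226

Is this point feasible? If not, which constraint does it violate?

feasible

C1: -23 ≤ -9 ✓
C2: -128 ≤ -55 ✓
C3: -205 ≤ -26 ✓
C4: -226 ≤ -226 ✓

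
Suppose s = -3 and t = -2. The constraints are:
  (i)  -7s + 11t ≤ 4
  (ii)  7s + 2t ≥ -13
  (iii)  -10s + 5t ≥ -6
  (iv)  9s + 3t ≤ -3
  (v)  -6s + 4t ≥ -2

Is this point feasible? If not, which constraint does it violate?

Constraint (ii): 7s + 2t = -25, which is not ≥ -13. All other constraints are satisfied.

not feasible — violates (ii)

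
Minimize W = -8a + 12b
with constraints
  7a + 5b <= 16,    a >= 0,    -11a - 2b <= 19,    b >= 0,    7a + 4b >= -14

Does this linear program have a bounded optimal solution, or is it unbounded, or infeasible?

Vertices and W = -8a + 12b:
  (0, 16/5) → W = 192/5
  (16/7, 0) → W = -128/7
  (0, 0) → W = 0
The feasible region has finitely many vertices and no improving ray; the minimum is -128/7 at (16/7, 0).

bounded optimum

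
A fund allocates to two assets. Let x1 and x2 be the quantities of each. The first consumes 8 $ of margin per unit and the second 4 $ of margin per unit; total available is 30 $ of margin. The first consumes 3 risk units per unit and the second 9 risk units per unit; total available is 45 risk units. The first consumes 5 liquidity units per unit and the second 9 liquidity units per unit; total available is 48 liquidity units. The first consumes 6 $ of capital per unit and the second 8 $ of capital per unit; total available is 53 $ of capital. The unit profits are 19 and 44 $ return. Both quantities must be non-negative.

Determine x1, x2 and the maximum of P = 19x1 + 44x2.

x1 = 3/2, x2 = 9/2, maximum P = 453/2

Vertices and P = 19x1 + 44x2:
  (0, 0) → P = 0
  (0, 5) → P = 220
  (15/4, 0) → P = 285/4
  (3/2, 9/2) → P = 453/2

The optimum lies where 8x1 + 4x2 = 30 and 3x1 + 9x2 = 45.
Solving simultaneously gives x1 = 3/2, x2 = 9/2.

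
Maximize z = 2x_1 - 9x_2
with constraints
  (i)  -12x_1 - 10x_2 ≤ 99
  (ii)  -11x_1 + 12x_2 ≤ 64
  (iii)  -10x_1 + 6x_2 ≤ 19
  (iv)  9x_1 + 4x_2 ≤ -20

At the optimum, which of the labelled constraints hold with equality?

Vertices and z = 2x_1 - 9x_2:
  (-196/43, -381/86) → z = 2645/86
  (14/3, -31/2) → z = 893/6
  (-98/47, -29/94) → z = -131/94

The maximum is at (14/3, -31/2). Substituting into each constraint, equality holds for (i) and (iv); the remaining constraints have slack.

(i) and (iv)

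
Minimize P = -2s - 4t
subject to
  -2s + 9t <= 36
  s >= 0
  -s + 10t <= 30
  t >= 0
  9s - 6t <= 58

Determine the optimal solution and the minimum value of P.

Feasible corners and P = -2s - 4t:
  (0, 3) → P = -12
  (0, 0) → P = 0
  (190/21, 82/21) → P = -236/7
  (58/9, 0) → P = -116/9

s = 190/21, t = 82/21, minimum P = -236/7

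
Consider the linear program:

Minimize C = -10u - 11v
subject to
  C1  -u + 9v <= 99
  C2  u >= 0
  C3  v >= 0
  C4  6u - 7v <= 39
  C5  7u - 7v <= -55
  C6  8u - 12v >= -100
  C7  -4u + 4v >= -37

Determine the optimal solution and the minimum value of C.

Corner points and C = -10u - 11v:
  (0, 55/7) → C = -605/7
  (0, 25/3) → C = -275/3
  (10/7, 65/7) → C = -815/7

The binding constraints are 7u - 7v = -55 and 8u - 12v = -100.
Solving simultaneously gives u = 10/7, v = 65/7.

u = 10/7, v = 65/7, minimum C = -815/7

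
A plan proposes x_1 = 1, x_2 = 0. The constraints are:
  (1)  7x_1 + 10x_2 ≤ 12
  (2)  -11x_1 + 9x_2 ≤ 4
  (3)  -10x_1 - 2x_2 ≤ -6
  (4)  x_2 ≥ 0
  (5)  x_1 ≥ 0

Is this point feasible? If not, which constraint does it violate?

(1): 7 ≤ 12 ✓
(2): -11 ≤ 4 ✓
(3): -10 ≤ -6 ✓
(4): 0 ≥ 0 ✓
(5): 1 ≥ 0 ✓

feasible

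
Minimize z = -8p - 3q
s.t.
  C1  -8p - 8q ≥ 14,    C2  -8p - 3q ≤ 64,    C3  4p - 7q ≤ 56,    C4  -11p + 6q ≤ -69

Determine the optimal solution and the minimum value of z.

Feasible corners and z = -8p - 3q:
  (175/44, -63/11) → z = -161/11
  (117/34, -353/68) → z = -813/68
  (147/53, -340/53) → z = -156/53

The optimum lies where -8p - 8q = 14 and 4p - 7q = 56.
Solving simultaneously gives p = 175/44, q = -63/11.

p = 175/44, q = -63/11, minimum z = -161/11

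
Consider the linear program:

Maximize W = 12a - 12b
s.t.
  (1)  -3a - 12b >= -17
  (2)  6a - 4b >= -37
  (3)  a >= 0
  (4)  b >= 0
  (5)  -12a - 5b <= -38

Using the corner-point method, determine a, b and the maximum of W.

a = 17/3, b = 0, maximum W = 68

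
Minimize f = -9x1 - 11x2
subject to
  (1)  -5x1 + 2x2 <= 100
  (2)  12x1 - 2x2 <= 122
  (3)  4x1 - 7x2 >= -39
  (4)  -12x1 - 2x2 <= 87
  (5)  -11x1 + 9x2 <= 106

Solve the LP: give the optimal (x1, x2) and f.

x1 = 233/19, x2 = 239/19, minimum f = -4726/19

Vertices and f = -9x1 - 11x2:
  (233/19, 239/19) → f = -4726/19
  (35/24, -209/4) → f = 4493/8
  (-687/92, 30/23) → f = 4863/92

At the optimal vertex, 12x1 - 2x2 = 122 and 4x1 - 7x2 = -39.
Solving simultaneously gives x1 = 233/19, x2 = 239/19.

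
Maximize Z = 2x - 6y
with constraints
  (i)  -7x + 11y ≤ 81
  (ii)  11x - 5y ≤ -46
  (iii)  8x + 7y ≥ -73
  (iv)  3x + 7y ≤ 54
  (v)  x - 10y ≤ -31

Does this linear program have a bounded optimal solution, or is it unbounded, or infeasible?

Extreme points and Z = 2x - 6y:
  (-101/86, 569/86) → Z = -1808/43
  (-469/59, 136/59) → Z = -1754/59
  (-61/21, 59/21) → Z = -68/3
The feasible region has finitely many vertices and no improving ray; the maximum is -68/3 at (-61/21, 59/21).

bounded optimum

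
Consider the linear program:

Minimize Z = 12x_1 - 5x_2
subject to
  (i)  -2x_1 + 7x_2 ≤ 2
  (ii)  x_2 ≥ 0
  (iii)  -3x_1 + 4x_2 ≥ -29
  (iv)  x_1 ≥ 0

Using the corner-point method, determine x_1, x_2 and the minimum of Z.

x_1 = 0, x_2 = 2/7, minimum Z = -10/7

Extreme points and Z = 12x_1 - 5x_2:
  (211/13, 64/13) → Z = 2212/13
  (0, 2/7) → Z = -10/7
  (29/3, 0) → Z = 116
  (0, 0) → Z = 0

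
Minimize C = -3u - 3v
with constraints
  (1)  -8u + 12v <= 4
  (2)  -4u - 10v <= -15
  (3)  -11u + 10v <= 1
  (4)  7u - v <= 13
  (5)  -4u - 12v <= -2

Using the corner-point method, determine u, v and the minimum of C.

u = 40/19, v = 33/19, minimum C = -219/19

Feasible corners and C = -3u - 3v:
  (35/32, 17/16) → C = -207/32
  (40/19, 33/19) → C = -219/19
  (145/74, 53/74) → C = -297/37

The binding constraints are -8u + 12v = 4 and 7u - v = 13.
Solving simultaneously gives u = 40/19, v = 33/19.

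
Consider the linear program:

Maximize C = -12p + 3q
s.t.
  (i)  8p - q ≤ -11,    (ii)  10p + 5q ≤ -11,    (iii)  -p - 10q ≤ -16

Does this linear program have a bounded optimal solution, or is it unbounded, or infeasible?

From the feasible point (-2, 9/5), moving in the direction (-10, 1) keeps every constraint satisfied while C increases without bound.

unbounded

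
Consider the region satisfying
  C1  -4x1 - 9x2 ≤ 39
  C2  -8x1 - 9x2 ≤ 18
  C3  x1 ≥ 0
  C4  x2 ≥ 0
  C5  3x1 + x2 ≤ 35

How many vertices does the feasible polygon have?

Of the 10 pairwise boundary intersections, those satisfying every inequality are:
  (0, 0)
  (0, 35)
  (35/3, 0)

3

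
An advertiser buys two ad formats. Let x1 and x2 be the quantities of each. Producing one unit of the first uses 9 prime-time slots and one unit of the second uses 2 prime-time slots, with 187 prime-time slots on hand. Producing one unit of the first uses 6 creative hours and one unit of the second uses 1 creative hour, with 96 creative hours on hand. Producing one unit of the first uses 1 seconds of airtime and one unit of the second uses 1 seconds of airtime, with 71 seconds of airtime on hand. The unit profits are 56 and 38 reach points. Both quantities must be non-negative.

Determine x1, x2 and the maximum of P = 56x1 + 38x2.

The binding constraints are 6x1 + x2 = 96 and x1 + x2 = 71.
Solving simultaneously gives x1 = 5, x2 = 66.

x1 = 5, x2 = 66, maximum P = 2788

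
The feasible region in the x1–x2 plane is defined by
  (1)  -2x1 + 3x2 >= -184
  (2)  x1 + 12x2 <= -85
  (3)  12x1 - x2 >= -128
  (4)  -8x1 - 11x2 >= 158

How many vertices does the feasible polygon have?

3

Pairwise boundary intersections that survive every other constraint:
  (-284/17, -1232/17)
  (775/23, -894/23)
  (-783/70, -218/35)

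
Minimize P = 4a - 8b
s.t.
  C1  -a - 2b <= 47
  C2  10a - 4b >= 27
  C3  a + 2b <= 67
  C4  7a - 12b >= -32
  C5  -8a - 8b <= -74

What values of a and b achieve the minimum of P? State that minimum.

a = 370/13, b = 501/26, minimum P = -524/13

Vertices and P = 4a - 8b:
  (131/2, -225/4) → P = 712
  (113/23, 509/92) → P = -566/23
  (32/7, 131/28) → P = -134/7
  (370/13, 501/26) → P = -524/13
The feasible region is unbounded (it extends along (2, -1)), but P strictly increases along every unbounded feasible direction, so there is no improving ray and the minimum is attained at a vertex.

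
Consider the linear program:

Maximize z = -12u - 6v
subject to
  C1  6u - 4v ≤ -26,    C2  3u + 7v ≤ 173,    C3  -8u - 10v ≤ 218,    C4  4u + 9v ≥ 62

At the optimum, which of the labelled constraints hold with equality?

Corner points and z = -12u - 6v:
  (85/9, 62/3) → z = -712/3
  (1/5, 34/5) → z = -216/5
  (-1628/13, 1019/13) → z = 13422/13
  (-1291/16, 171/4) → z = 2847/4

The maximum is at (-1628/13, 1019/13). Substituting into each constraint, equality holds for C2 and C3; the remaining constraints have slack.

C2 and C3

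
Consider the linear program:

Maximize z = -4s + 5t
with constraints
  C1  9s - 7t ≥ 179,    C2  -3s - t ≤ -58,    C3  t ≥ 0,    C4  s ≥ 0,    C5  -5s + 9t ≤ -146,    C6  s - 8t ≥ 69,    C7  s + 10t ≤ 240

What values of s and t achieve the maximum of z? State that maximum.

s = 69, t = 0, maximum z = -276

Corner points and z = -4s + 5t:
  (69, 0) → z = -276
  (240, 0) → z = -960
  (145, 19/2) → z = -1065/2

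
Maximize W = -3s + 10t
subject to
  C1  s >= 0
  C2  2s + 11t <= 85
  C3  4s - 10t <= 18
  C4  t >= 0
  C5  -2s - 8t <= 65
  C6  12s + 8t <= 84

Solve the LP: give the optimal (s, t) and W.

s = 0, t = 85/11, maximum W = 850/11

Feasible corners and W = -3s + 10t:
  (0, 85/11) → W = 850/11
  (0, 0) → W = 0
  (61/29, 213/29) → W = 1947/29
  (9/2, 0) → W = -27/2
  (123/19, 15/19) → W = -219/19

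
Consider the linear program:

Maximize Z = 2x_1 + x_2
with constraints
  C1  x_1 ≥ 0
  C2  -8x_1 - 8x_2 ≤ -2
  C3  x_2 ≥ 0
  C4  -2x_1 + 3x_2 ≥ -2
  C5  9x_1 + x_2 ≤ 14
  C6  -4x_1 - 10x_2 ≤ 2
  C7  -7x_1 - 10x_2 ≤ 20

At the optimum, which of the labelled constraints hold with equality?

Feasible corners and Z = 2x_1 + x_2:
  (0, 1/4) → Z = 1/4
  (0, 14) → Z = 14
  (1/4, 0) → Z = 1/2
  (1, 0) → Z = 2
  (44/29, 10/29) → Z = 98/29

The maximum is at (0, 14). Substituting into each constraint, equality holds for C1 and C5; the remaining constraints have slack.

C1 and C5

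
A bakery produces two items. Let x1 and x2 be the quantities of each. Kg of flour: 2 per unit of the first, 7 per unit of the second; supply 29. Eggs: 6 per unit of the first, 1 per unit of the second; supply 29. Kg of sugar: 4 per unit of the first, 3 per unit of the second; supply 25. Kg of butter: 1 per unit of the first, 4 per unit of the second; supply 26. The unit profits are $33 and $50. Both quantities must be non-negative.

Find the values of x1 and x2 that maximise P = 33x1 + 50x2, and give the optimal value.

Feasible corners and P = 33x1 + 50x2:
  (0, 0) → P = 0
  (0, 29/7) → P = 1450/7
  (29/6, 0) → P = 319/2
  (4, 3) → P = 282
  (31/7, 17/7) → P = 1873/7

The binding constraints are 2x1 + 7x2 = 29 and 4x1 + 3x2 = 25.
Solving simultaneously gives x1 = 4, x2 = 3.

x1 = 4, x2 = 3, maximum P = 282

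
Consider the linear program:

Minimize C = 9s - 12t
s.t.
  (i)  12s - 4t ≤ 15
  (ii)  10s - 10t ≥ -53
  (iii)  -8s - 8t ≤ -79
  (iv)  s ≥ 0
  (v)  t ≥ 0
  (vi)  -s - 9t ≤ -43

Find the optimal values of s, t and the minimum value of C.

Extreme points and C = 9s - 12t:
  (181/40, 393/40) → C = -3087/40
  (109/32, 207/32) → C = -1503/32
  (183/80, 607/80) → C = -5637/80

The optimum lies where 12s - 4t = 15 and 10s - 10t = -53.
Solving simultaneously gives s = 181/40, t = 393/40.

s = 181/40, t = 393/40, minimum C = -3087/40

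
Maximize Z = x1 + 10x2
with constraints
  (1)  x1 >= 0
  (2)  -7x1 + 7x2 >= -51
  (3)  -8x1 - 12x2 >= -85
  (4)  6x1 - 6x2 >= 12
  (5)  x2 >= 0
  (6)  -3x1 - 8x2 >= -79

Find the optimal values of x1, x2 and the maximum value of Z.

Feasible corners and Z = x1 + 10x2:
  (1207/140, 187/140) → Z = 3077/140
  (51/7, 0) → Z = 51/7
  (109/20, 69/20) → Z = 799/20
  (2, 0) → Z = 2

At the optimal vertex, -8x1 - 12x2 = -85 and 6x1 - 6x2 = 12.
Solving simultaneously gives x1 = 109/20, x2 = 69/20.

x1 = 109/20, x2 = 69/20, maximum Z = 799/20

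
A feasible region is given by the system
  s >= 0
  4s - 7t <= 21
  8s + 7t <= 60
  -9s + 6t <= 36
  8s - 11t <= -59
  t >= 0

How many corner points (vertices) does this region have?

4

Intersecting each pair of boundary lines and keeping only the points that satisfy every inequality leaves:
  (0, 6)
  (0, 59/11)
  (36/37, 276/37)
  (247/144, 119/18)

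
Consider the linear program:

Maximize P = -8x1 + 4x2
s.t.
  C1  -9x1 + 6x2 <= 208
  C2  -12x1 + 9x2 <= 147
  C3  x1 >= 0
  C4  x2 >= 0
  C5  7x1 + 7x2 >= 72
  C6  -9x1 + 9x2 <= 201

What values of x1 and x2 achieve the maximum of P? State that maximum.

x1 = 0, x2 = 49/3, maximum P = 196/3

Corner points and P = -8x1 + 4x2:
  (0, 49/3) → P = 196/3
  (18, 121/3) → P = 52/3
  (0, 72/7) → P = 288/7
  (72/7, 0) → P = -576/7
The feasible region is unbounded (it extends along (1, 1), (1, 0)), but P strictly decreases along every unbounded feasible direction, so there is no improving ray and the maximum is attained at a vertex.

The binding constraints are -12x1 + 9x2 = 147 and x1 = 0.
Solving simultaneously gives x1 = 0, x2 = 49/3.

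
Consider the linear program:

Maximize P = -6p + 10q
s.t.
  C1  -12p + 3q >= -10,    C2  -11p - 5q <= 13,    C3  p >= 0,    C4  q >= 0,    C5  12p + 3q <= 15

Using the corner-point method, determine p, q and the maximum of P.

p = 0, q = 5, maximum P = 50

The binding constraints are p = 0 and 12p + 3q = 15.
Solving simultaneously gives p = 0, q = 5.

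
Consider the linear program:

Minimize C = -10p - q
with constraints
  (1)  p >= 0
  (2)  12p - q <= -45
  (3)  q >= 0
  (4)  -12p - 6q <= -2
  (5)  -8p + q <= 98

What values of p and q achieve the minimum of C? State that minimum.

p = 53/4, q = 204, minimum C = -673/2

The optimum lies where 12p - q = -45 and -8p + q = 98.
Solving simultaneously gives p = 53/4, q = 204.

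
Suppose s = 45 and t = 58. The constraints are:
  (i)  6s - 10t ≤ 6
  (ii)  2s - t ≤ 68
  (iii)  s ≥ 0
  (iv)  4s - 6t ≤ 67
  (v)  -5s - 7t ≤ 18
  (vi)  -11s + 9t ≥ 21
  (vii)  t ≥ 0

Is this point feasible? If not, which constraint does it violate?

feasible

(i): -310 ≤ 6 ✓
(ii): 32 ≤ 68 ✓
(iii): 45 ≥ 0 ✓
(iv): -168 ≤ 67 ✓
(v): -631 ≤ 18 ✓
(vi): 27 ≥ 21 ✓
(vii): 58 ≥ 0 ✓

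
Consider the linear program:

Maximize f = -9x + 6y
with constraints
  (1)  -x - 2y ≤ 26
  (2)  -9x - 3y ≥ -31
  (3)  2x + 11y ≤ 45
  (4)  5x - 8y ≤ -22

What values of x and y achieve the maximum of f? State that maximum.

x = -376/7, y = 97/7, maximum f = 3966/7

Vertices and f = -9x + 6y:
  (-376/7, 97/7) → f = 3966/7
  (-14, -6) → f = 90
  (118/71, 269/71) → f = 552/71

At the optimal vertex, -x - 2y = 26 and 2x + 11y = 45.
Solving simultaneously gives x = -376/7, y = 97/7.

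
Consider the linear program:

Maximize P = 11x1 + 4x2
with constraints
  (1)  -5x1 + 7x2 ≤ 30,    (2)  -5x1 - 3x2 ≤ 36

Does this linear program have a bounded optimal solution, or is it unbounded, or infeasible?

unbounded

From the feasible point (-171/25, -3/5), moving in the direction (3, -5) keeps every constraint satisfied while P increases without bound.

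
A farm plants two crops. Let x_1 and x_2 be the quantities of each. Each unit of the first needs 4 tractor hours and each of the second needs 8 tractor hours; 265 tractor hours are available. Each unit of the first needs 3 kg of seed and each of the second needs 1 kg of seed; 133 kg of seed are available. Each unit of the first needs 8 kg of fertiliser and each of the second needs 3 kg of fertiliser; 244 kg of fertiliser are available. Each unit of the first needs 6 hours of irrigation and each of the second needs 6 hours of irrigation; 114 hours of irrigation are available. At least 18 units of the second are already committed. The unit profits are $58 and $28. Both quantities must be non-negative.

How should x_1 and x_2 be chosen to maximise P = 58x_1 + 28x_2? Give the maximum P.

x_1 = 1, x_2 = 18, maximum P = 562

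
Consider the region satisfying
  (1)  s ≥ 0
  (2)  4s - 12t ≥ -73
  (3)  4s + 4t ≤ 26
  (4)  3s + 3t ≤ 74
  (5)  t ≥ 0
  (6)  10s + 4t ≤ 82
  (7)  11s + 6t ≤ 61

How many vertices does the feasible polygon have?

5

Of the 20 pairwise boundary intersections, those satisfying every inequality are:
  (0, 73/12)
  (0, 0)
  (5/16, 99/16)
  (22/5, 21/10)
  (61/11, 0)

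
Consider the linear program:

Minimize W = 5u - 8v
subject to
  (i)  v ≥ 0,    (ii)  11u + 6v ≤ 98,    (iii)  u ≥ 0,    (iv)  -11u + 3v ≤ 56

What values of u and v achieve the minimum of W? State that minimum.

u = 0, v = 49/3, minimum W = -392/3

Feasible corners and W = 5u - 8v:
  (98/11, 0) → W = 490/11
  (0, 0) → W = 0
  (0, 49/3) → W = -392/3

The optimum lies where 11u + 6v = 98 and u = 0.
Solving simultaneously gives u = 0, v = 49/3.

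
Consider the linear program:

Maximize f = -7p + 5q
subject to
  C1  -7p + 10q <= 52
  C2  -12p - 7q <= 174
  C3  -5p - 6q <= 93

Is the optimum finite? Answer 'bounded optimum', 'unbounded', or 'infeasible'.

bounded optimum

Feasible corners and f = -7p + 5q:
  (-2104/169, -594/169) → f = 11758/169
  (-393/37, -246/37) → f = 1521/37
The feasible region has finitely many vertices and no improving ray; the maximum is 11758/169 at (-2104/169, -594/169).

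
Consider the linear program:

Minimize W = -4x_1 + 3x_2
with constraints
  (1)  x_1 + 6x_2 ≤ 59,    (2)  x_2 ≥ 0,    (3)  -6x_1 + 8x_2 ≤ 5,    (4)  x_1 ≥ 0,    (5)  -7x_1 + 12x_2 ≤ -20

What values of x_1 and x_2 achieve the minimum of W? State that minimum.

x_1 = 59, x_2 = 0, minimum W = -236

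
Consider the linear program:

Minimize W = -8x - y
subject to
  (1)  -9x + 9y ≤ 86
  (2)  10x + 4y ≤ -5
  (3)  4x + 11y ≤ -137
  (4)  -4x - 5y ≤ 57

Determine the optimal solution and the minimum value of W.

x = 203/34, y = -275/17, minimum W = -537/17

Vertices and W = -8x - y:
  (493/94, -675/47) → W = -1297/47
  (203/34, -275/17) → W = -537/17
  (29/12, -40/3) → W = -6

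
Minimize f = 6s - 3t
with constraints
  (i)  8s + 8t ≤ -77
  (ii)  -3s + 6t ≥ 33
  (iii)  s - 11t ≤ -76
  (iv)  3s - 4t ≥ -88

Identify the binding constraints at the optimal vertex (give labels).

(iii) and (iv)

Extreme points and f = 6s - 3t:
  (-485/32, 177/32) → f = -3441/32
  (-253/14, 473/56) → f = -7491/56
  (-664/29, 140/29) → f = -4404/29

The minimum is at (-664/29, 140/29). Substituting into each constraint, equality holds for (iii) and (iv); the remaining constraints have slack.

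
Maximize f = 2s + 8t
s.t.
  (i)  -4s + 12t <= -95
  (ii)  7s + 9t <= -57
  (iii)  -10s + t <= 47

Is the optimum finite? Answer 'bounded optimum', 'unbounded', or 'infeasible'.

Extreme points and f = 2s + 8t:
  (57/40, -893/120) → f = -3401/60
  (-659/116, -569/58) → f = -5211/58
The feasible region has finitely many vertices and no improving ray; the maximum is -3401/60 at (57/40, -893/120).

bounded optimum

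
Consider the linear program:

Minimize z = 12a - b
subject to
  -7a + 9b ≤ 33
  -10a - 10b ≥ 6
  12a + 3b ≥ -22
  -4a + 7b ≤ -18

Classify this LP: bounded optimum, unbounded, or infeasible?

Extreme points and z = 12a - b:
  (69/55, -102/55) → z = 186/11
  (-25/24, -19/6) → z = -28/3
The feasible region has finitely many vertices and no improving ray; the minimum is -28/3 at (-25/24, -19/6).

bounded optimum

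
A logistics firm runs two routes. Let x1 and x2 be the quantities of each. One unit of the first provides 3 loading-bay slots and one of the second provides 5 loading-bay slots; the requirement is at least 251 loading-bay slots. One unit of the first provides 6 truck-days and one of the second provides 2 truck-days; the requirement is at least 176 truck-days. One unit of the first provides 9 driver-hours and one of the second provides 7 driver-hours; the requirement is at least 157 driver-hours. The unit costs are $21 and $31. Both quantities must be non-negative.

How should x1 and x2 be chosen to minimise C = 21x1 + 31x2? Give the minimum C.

x1 = 63/4, x2 = 163/4, minimum C = 1594

Corner points and C = 21x1 + 31x2:
  (0, 88) → C = 2728
  (251/3, 0) → C = 1757
  (63/4, 163/4) → C = 1594
The feasible region is unbounded (it extends along (0, 1), (1, 0)), but C strictly increases along every unbounded feasible direction, so there is no improving ray and the minimum is attained at a vertex.

At the optimal vertex, 3x1 + 5x2 = 251 and 6x1 + 2x2 = 176.
Solving simultaneously gives x1 = 63/4, x2 = 163/4.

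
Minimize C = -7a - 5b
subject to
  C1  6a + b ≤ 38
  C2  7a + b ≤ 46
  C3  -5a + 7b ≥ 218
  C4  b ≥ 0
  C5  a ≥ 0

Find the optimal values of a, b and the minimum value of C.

Corner points and C = -7a - 5b:
  (48/47, 1498/47) → C = -7826/47
  (0, 38) → C = -190
  (0, 218/7) → C = -1090/7

a = 0, b = 38, minimum C = -190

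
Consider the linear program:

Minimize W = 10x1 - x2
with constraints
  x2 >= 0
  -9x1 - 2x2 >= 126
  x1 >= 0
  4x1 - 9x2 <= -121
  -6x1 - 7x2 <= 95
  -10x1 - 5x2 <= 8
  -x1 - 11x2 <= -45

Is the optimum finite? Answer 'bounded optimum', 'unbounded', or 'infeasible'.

The boundaries -9x1 - 2x2 = 126 and -10x1 - 5x2 = 8 meet at (-614/25, 1188/25), but that point violates x1 ≥ 0. Every candidate vertex is excluded by some other constraint, so the feasible region is empty.

infeasible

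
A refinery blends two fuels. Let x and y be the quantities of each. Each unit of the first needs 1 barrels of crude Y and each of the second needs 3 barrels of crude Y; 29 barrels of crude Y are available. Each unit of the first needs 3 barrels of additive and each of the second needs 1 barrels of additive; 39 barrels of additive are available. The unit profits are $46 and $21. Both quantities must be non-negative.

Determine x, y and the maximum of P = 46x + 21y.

Feasible corners and P = 46x + 21y:
  (0, 0) → P = 0
  (0, 29/3) → P = 203
  (13, 0) → P = 598
  (11, 6) → P = 632

The optimum lies where x + 3y = 29 and 3x + y = 39.
Solving simultaneously gives x = 11, y = 6.

x = 11, y = 6, maximum P = 632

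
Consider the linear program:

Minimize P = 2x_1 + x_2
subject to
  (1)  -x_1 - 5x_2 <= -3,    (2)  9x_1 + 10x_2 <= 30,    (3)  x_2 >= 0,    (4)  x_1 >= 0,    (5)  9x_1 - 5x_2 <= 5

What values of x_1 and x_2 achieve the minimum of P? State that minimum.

x_1 = 0, x_2 = 3/5, minimum P = 3/5

Vertices and P = 2x_1 + x_2:
  (0, 3/5) → P = 3/5
  (4/5, 11/25) → P = 51/25
  (0, 3) → P = 3
  (40/27, 5/3) → P = 125/27

The optimum lies where -x_1 - 5x_2 = -3 and x_1 = 0.
Solving simultaneously gives x_1 = 0, x_2 = 3/5.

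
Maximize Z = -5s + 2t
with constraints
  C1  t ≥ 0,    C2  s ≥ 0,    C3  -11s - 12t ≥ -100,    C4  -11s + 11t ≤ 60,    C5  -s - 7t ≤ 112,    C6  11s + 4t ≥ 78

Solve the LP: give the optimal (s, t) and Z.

s = 67/11, t = 11/4, maximum Z = -549/22

Corner points and Z = -5s + 2t:
  (100/11, 0) → Z = -500/11
  (78/11, 0) → Z = -390/11
  (67/11, 11/4) → Z = -549/22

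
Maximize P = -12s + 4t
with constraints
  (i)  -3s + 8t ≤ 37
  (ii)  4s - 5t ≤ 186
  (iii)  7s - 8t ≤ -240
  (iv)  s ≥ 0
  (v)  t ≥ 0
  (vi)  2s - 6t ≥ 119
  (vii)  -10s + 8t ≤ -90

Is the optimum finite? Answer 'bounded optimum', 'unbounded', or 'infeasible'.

The boundaries 2s - 6t = 119 and -10s + 8t = -90 meet at (-103/11, -505/22), but that point violates 7s - 8t ≤ -240. Every candidate vertex is excluded by some other constraint, so the feasible region is empty.

infeasible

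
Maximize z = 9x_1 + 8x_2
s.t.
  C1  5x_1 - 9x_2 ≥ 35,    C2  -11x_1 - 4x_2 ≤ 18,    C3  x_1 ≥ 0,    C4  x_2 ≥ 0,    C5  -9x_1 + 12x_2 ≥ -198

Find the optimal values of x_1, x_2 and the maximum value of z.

Corner points and z = 9x_1 + 8x_2:
  (7, 0) → z = 63
  (454/7, 225/7) → z = 5886/7
  (22, 0) → z = 198

x_1 = 454/7, x_2 = 225/7, maximum z = 5886/7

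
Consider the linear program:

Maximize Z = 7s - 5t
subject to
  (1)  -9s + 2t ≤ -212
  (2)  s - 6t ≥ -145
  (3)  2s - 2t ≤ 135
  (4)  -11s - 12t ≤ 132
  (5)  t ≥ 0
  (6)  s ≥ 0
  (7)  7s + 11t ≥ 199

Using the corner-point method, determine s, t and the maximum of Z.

s = 110, t = 85/2, maximum Z = 1115/2

Corner points and Z = 7s - 5t:
  (781/26, 1517/52) → Z = 3349/52
  (2730/113, 307/113) → Z = 17575/113
  (110, 85/2) → Z = 1115/2
  (135/2, 0) → Z = 945/2
  (199/7, 0) → Z = 199

The optimum lies where s - 6t = -145 and 2s - 2t = 135.
Solving simultaneously gives s = 110, t = 85/2.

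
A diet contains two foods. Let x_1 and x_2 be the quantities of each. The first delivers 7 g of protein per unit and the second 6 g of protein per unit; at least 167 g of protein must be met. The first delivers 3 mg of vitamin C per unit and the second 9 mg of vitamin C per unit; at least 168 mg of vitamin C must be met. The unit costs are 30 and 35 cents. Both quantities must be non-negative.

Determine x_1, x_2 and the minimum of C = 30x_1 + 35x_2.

Vertices and C = 30x_1 + 35x_2:
  (0, 167/6) → C = 5845/6
  (56, 0) → C = 1680
  (11, 15) → C = 855
The feasible region is unbounded (it extends along (0, 1), (1, 0)), but C strictly increases along every unbounded feasible direction, so there is no improving ray and the minimum is attained at a vertex.

x_1 = 11, x_2 = 15, minimum C = 855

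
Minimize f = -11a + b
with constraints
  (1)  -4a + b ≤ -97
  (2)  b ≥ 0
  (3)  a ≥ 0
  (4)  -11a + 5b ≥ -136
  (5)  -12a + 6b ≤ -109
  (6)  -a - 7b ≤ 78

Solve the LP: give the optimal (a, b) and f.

Feasible corners and f = -11a + b:
  (349/9, 523/9) → f = -3316/9
  (473/12, 182/3) → f = -4475/12
  (271/6, 433/6) → f = -1274/3

The optimum lies where -11a + 5b = -136 and -12a + 6b = -109.
Solving simultaneously gives a = 271/6, b = 433/6.

a = 271/6, b = 433/6, minimum f = -1274/3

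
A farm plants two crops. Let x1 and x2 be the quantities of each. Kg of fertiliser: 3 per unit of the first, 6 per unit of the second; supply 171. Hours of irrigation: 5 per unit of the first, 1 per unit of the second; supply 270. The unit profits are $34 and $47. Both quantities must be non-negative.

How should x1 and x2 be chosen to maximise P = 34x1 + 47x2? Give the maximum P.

Feasible corners and P = 34x1 + 47x2:
  (0, 0) → P = 0
  (0, 57/2) → P = 2679/2
  (54, 0) → P = 1836
  (161/3, 5/3) → P = 1903

x1 = 161/3, x2 = 5/3, maximum P = 1903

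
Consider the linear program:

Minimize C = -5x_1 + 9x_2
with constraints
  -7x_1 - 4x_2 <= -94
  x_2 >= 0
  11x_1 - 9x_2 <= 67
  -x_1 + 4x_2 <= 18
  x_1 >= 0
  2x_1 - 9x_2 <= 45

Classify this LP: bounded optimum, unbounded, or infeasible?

bounded optimum

Vertices and C = -5x_1 + 9x_2:
  (1114/107, 565/107) → C = -485/107
  (19/2, 55/8) → C = 115/8
  (86/7, 53/7) → C = 47/7
The feasible region has finitely many vertices and no improving ray; the minimum is -485/107 at (1114/107, 565/107).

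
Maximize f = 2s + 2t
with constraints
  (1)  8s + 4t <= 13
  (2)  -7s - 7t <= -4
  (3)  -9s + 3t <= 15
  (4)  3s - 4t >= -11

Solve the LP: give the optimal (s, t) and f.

s = 2/11, t = 127/44, maximum f = 135/22

Extreme points and f = 2s + 2t:
  (75/28, -59/28) → f = 8/7
  (2/11, 127/44) → f = 135/22
  (-31/28, 47/28) → f = 8/7
  (-1, 2) → f = 2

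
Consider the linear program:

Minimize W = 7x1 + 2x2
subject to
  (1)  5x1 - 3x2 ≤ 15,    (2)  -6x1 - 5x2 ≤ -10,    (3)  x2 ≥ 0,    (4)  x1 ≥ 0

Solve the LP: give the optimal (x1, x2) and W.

Vertices and W = 7x1 + 2x2:
  (3, 0) → W = 21
  (5/3, 0) → W = 35/3
  (0, 2) → W = 4
The feasible region is unbounded (it extends along (0, 1), (3, 5)), but W strictly increases along every unbounded feasible direction, so there is no improving ray and the minimum is attained at a vertex.

The optimum lies where -6x1 - 5x2 = -10 and x1 = 0.
Solving simultaneously gives x1 = 0, x2 = 2.

x1 = 0, x2 = 2, minimum W = 4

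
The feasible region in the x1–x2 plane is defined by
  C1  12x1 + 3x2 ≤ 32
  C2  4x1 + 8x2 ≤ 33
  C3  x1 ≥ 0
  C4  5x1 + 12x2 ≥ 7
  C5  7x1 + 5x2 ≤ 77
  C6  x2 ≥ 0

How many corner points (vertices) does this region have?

The feasible vertices (each the meet of two boundaries and inside every other half-plane) are:
  (157/84, 67/21)
  (8/3, 0)
  (0, 33/8)
  (0, 7/12)
  (7/5, 0)

5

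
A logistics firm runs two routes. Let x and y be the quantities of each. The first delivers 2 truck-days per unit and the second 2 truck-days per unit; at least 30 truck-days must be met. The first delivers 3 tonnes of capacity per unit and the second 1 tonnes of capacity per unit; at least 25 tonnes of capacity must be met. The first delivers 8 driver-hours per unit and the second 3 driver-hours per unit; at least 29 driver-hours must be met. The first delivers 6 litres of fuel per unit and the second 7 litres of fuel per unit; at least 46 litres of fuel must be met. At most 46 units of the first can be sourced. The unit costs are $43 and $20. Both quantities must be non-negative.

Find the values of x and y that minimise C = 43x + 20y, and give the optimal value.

Vertices and C = 43x + 20y:
  (0, 25) → C = 500
  (15, 0) → C = 645
  (46, 0) → C = 1978
  (5, 10) → C = 415
The feasible region is unbounded (it extends along (0, 1)), but C strictly increases along every unbounded feasible direction, so there is no improving ray and the minimum is attained at a vertex.

x = 5, y = 10, minimum C = 415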